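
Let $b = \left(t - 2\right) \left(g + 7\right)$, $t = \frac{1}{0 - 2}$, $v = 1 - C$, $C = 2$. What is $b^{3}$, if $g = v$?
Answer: $-3375$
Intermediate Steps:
$v = -1$ ($v = 1 - 2 = -1$)
$g = -1$
$t = - \frac{1}{2}$ ($t = \frac{1}{-2} = - \frac{1}{2} \approx -0.5$)
$b = -15$ ($b = \left(- \frac{1}{2} - 2\right) \left(-1 + 7\right) = \left(- \frac{5}{2}\right) 6 = -15$)
$b^{3} = \left(-15\right)^{3} = -3375$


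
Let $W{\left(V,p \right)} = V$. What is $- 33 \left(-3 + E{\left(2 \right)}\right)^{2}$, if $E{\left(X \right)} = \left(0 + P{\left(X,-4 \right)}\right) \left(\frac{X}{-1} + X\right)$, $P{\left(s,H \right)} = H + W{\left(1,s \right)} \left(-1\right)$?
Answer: $-297$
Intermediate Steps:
$P{\left(s,H \right)} = -1 + H$ ($P{\left(s,H \right)} = H + 1 \left(-1\right) = H - 1 = -1 + H$)
$E{\left(X \right)} = 0$ ($E{\left(X \right)} = \left(0 - 5\right) \left(\frac{X}{-1} + X\right) = \left(0 - 5\right) \left(X \left(-1\right) + X\right) = - 5 \left(- X + X\right) = \left(-5\right) 0 = 0$)
$- 33 \left(-3 + E{\left(2 \right)}\right)^{2} = - 33 \left(-3 + 0\right)^{2} = - 33 \left(-3\right)^{2} = \left(-33\right) 9 = -297$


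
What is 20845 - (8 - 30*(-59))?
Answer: 19067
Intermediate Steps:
20845 - (8 - 30*(-59)) = 20845 - (8 + 1770) = 20845 - 1*1778 = 20845 - 1778 = 19067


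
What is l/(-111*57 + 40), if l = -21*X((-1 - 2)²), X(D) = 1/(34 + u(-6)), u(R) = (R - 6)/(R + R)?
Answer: 3/31435 ≈ 9.5435e-5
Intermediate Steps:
u(R) = (-6 + R)/(2*R) (u(R) = (-6 + R)/((2*R)) = (-6 + R)*(1/(2*R)) = (-6 + R)/(2*R))
X(D) = 1/35 (X(D) = 1/(34 + (½)*(-6 - 6)/(-6)) = 1/(34 + (½)*(-⅙)*(-12)) = 1/(34 + 1) = 1/35)
l = -⅗ (l = -21*1/35 = -⅗ ≈ -0.60000)
l/(-111*57 + 40) = -3/(5*(-111*57 + 40)) = -3/(5*(-6327 + 40)) = -⅗/(-6287) = -⅗*(-1/6287) = 3/31435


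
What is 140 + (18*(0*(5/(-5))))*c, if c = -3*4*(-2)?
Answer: 140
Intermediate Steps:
c = 24 (c = -12*(-2) = 24)
140 + (18*(0*(5/(-5))))*c = 140 + (18*(0*(5/(-5))))*24 = 140 + (18*(0*(5*(-⅕))))*24 = 140 + (18*(0*(-1)))*24 = 140 + (18*0)*24 = 140 + 0*24 = 140 + 0 = 140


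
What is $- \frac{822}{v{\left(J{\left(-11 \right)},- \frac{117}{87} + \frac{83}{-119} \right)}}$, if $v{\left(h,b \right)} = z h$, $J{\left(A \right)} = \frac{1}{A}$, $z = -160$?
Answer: $- \frac{4521}{80} \approx -56.513$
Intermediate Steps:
$v{\left(h,b \right)} = - 160 h$
$- \frac{822}{v{\left(J{\left(-11 \right)},- \frac{117}{87} + \frac{83}{-119} \right)}} = - \frac{822}{\left(-160\right) \frac{1}{-11}} = - \frac{822}{\left(-160\right) \left(- \frac{1}{11}\right)} = - \frac{822}{\frac{160}{11}} = \left(-822\right) \frac{11}{160} = - \frac{4521}{80}$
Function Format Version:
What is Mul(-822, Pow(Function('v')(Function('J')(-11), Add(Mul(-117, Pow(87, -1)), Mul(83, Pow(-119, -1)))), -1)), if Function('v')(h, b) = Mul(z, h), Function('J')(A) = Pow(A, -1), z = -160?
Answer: Rational(-4521, 80) ≈ -56.513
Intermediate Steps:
Function('v')(h, b) = Mul(-160, h)
Mul(-822, Pow(Function('v')(Function('J')(-11), Add(Mul(-117, Pow(87, -1)), Mul(83, Pow(-119, -1)))), -1)) = Mul(-822, Pow(Mul(-160, Pow(-11, -1)), -1)) = Mul(-822, Pow(Mul(-160, Rational(-1, 11)), -1)) = Mul(-822, Pow(Rational(160, 11), -1)) = Mul(-822, Rational(11, 160)) = Rational(-4521, 80)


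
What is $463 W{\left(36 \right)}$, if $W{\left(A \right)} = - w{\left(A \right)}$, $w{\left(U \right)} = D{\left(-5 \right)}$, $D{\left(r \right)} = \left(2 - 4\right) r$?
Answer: $-4630$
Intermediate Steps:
$D{\left(r \right)} = - 2 r$
$w{\left(U \right)} = 10$ ($w{\left(U \right)} = \left(-2\right) \left(-5\right) = 10$)
$W{\left(A \right)} = -10$ ($W{\left(A \right)} = \left(-1\right) 10 = -10$)
$463 W{\left(36 \right)} = 463 \left(-10\right) = -4630$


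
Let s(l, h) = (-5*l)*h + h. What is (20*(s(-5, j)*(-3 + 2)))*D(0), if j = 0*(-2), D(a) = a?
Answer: 0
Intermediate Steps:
j = 0
s(l, h) = h - 5*h*l (s(l, h) = -5*h*l + h = h - 5*h*l)
(20*(s(-5, j)*(-3 + 2)))*D(0) = (20*((0*(1 - 5*(-5)))*(-3 + 2)))*0 = (20*((0*(1 + 25))*(-1)))*0 = (20*((0*26)*(-1)))*0 = (20*(0*(-1)))*0 = (20*0)*0 = 0*0 = 0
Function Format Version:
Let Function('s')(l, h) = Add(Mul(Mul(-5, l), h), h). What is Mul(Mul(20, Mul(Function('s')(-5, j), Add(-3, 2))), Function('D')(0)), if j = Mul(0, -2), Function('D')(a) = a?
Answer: 0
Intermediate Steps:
j = 0
Function('s')(l, h) = Add(h, Mul(-5, h, l)) (Function('s')(l, h) = Add(Mul(-5, h, l), h) = Add(h, Mul(-5, h, l)))
Mul(Mul(20, Mul(Function('s')(-5, j), Add(-3, 2))), Function('D')(0)) = Mul(Mul(20, Mul(Mul(0, Add(1, Mul(-5, -5))), Add(-3, 2))), 0) = Mul(Mul(20, Mul(Mul(0, Add(1, 25)), -1)), 0) = Mul(Mul(20, Mul(Mul(0, 26), -1)), 0) = Mul(Mul(20, Mul(0, -1)), 0) = Mul(Mul(20, 0), 0) = Mul(0, 0) = 0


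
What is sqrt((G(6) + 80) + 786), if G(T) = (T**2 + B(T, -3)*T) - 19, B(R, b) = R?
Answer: sqrt(919) ≈ 30.315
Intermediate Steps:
G(T) = -19 + 2*T**2 (G(T) = (T**2 + T*T) - 19 = (T**2 + T**2) - 19 = 2*T**2 - 19 = -19 + 2*T**2)
sqrt((G(6) + 80) + 786) = sqrt(((-19 + 2*6**2) + 80) + 786) = sqrt(((-19 + 2*36) + 80) + 786) = sqrt(((-19 + 72) + 80) + 786) = sqrt((53 + 80) + 786) = sqrt(133 + 786) = sqrt(919)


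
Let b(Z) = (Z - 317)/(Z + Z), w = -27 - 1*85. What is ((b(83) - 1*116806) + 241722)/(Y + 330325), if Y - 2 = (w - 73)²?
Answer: 10367911/30257816 ≈ 0.34265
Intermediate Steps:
w = -112 (w = -27 - 85 = -112)
b(Z) = (-317 + Z)/(2*Z) (b(Z) = (-317 + Z)/((2*Z)) = (-317 + Z)*(1/(2*Z)) = (-317 + Z)/(2*Z))
Y = 34227 (Y = 2 + (-112 - 73)² = 2 + (-185)² = 2 + 34225 = 34227)
((b(83) - 1*116806) + 241722)/(Y + 330325) = (((½)*(-317 + 83)/83 - 1*116806) + 241722)/(34227 + 330325) = (((½)*(1/83)*(-234) - 116806) + 241722)/364552 = ((-117/83 - 116806) + 241722)*(1/364552) = (-9695015/83 + 241722)*(1/364552) = (10367911/83)*(1/364552) = 10367911/30257816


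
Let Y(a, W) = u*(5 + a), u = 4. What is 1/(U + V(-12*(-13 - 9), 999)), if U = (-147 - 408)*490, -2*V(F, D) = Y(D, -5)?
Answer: -1/273958 ≈ -3.6502e-6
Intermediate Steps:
Y(a, W) = 20 + 4*a (Y(a, W) = 4*(5 + a) = 20 + 4*a)
V(F, D) = -10 - 2*D (V(F, D) = -(20 + 4*D)/2 = -10 - 2*D)
U = -271950 (U = -555*490 = -271950)
1/(U + V(-12*(-13 - 9), 999)) = 1/(-271950 + (-10 - 2*999)) = 1/(-271950 + (-10 - 1998)) = 1/(-271950 - 2008) = 1/(-273958) = -1/273958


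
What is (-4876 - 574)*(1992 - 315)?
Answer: -9139650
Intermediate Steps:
(-4876 - 574)*(1992 - 315) = -5450*1677 = -9139650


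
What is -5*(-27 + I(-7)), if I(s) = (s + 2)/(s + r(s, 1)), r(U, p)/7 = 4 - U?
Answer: 1895/14 ≈ 135.36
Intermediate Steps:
r(U, p) = 28 - 7*U (r(U, p) = 7*(4 - U) = 28 - 7*U)
I(s) = (2 + s)/(28 - 6*s) (I(s) = (s + 2)/(s + (28 - 7*s)) = (2 + s)/(28 - 6*s))
-5*(-27 + I(-7)) = -5*(-27 + (-2 - 1*(-7))/(2*(-14 + 3*(-7)))) = -5*(-27 + (-2 + 7)/(2*(-14 - 21))) = -5*(-27 + (1/2)*5/(-35)) = -5*(-27 + (1/2)*(-1/35)*5) = -5*(-27 - 1/14) = -5*(-379/14) = 1895/14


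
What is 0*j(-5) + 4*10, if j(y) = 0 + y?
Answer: 40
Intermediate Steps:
j(y) = y
0*j(-5) + 4*10 = 0*(-5) + 4*10 = 0 + 40 = 40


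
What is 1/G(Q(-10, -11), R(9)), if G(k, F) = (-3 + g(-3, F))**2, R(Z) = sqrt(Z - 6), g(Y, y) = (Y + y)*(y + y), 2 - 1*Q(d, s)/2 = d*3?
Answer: 13/1089 + 4*sqrt(3)/1089 ≈ 0.018300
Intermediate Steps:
Q(d, s) = 4 - 6*d (Q(d, s) = 4 - 2*d*3 = 4 - 6*d)
g(Y, y) = 2*y*(Y + y) (g(Y, y) = (Y + y)*(2*y) = 2*y*(Y + y))
R(Z) = sqrt(-6 + Z)
G(k, F) = (-3 + 2*F*(-3 + F))**2
1/G(Q(-10, -11), R(9)) = 1/((-3 + 2*sqrt(-6 + 9)*(-3 + sqrt(-6 + 9)))**2) = 1/((-3 + 2*sqrt(3)*(-3 + sqrt(3)))**2) = (-3 + 2*sqrt(3)*(-3 + sqrt(3)))**(-2)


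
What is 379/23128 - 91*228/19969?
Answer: -24857447/24307528 ≈ -1.0226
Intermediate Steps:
379/23128 - 91*228/19969 = 379*(1/23128) - 20748*1/19969 = 379/23128 - 1092/1051 = -24857447/24307528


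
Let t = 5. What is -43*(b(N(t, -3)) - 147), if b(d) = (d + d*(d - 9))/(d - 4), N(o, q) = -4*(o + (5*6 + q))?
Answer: 395729/33 ≈ 11992.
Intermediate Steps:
N(o, q) = -120 - 4*o - 4*q (N(o, q) = -4*(o + (30 + q)) = -4*(30 + o + q) = -120 - 4*o - 4*q)
b(d) = (d + d*(-9 + d))/(-4 + d)
-43*(b(N(t, -3)) - 147) = -43*((-120 - 4*5 - 4*(-3))*(-8 + (-120 - 4*5 - 4*(-3)))/(-4 + (-120 - 4*5 - 4*(-3))) - 147) = -43*((-120 - 20 + 12)*(-8 + (-120 - 20 + 12))/(-4 + (-120 - 20 + 12)) - 147) = -43*(-128*(-8 - 128)/(-4 - 128) - 147) = -43*(-128*(-136)/(-132) - 147) = -43*(-128*(-1/132)*(-136) - 147) = -43*(-4352/33 - 147) = -43*(-9203/33) = 395729/33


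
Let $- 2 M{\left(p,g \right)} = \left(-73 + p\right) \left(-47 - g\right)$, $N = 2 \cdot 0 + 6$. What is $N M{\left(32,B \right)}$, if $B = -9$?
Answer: $-4674$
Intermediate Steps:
$N = 6$ ($N = 0 + 6 = 6$)
$M{\left(p,g \right)} = - \frac{\left(-73 + p\right) \left(-47 - g\right)}{2}$
$N M{\left(32,B \right)} = 6 \left(- \frac{3431}{2} - - \frac{657}{2} + \frac{47}{2} \cdot 32 + \frac{1}{2} \left(-9\right) 32\right) = 6 \left(- \frac{3431}{2} + \frac{657}{2} + 752 - 144\right) = 6 \left(-779\right) = -4674$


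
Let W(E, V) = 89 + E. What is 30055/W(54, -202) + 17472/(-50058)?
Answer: 250332449/1193049 ≈ 209.83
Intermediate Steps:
30055/W(54, -202) + 17472/(-50058) = 30055/(89 + 54) + 17472/(-50058) = 30055/143 + 17472*(-1/50058) = 30055*(1/143) - 2912/8343 = 30055/143 - 2912/8343 = 250332449/1193049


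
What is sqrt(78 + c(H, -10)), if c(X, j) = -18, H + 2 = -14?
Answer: 2*sqrt(15) ≈ 7.7460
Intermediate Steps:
H = -16 (H = -2 - 14 = -16)
sqrt(78 + c(H, -10)) = sqrt(78 - 18) = sqrt(60) = 2*sqrt(15)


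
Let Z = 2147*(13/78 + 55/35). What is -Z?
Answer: -156731/42 ≈ -3731.7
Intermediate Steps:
Z = 156731/42 (Z = 2147*(13*(1/78) + 55*(1/35)) = 2147*(⅙ + 11/7) = 2147*(73/42) = 156731/42 ≈ 3731.7)
-Z = -1*156731/42 = -156731/42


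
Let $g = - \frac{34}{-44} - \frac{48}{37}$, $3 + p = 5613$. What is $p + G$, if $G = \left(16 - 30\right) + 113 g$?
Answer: $\frac{4506893}{814} \approx 5536.7$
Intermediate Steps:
$p = 5610$ ($p = -3 + 5613 = 5610$)
$g = - \frac{427}{814}$ ($g = \left(-34\right) \left(- \frac{1}{44}\right) - \frac{48}{37} = \frac{17}{22} - \frac{48}{37} = - \frac{427}{814} \approx -0.52457$)
$G = - \frac{59647}{814}$ ($G = \left(16 - 30\right) + 113 \left(- \frac{427}{814}\right) = -14 - \frac{48251}{814} = - \frac{59647}{814} \approx -73.276$)
$p + G = 5610 - \frac{59647}{814} = \frac{4506893}{814}$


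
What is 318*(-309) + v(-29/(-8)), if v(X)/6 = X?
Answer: -392961/4 ≈ -98240.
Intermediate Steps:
v(X) = 6*X
318*(-309) + v(-29/(-8)) = 318*(-309) + 6*(-29/(-8)) = -98262 + 6*(-29*(-⅛)) = -98262 + 6*(29/8) = -98262 + 87/4 = -392961/4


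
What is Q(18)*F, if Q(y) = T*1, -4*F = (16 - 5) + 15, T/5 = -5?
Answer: 325/2 ≈ 162.50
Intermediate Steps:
T = -25 (T = 5*(-5) = -25)
F = -13/2 (F = -((16 - 5) + 15)/4 = -(11 + 15)/4 = -¼*26 = -13/2 ≈ -6.5000)
Q(y) = -25 (Q(y) = -25*1 = -25)
Q(18)*F = -25*(-13/2) = 325/2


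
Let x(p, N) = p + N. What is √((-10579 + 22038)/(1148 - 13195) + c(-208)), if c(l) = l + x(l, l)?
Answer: I*√1851006061/1721 ≈ 24.999*I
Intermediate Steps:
x(p, N) = N + p
c(l) = 3*l (c(l) = l + (l + l) = l + 2*l = 3*l)
√((-10579 + 22038)/(1148 - 13195) + c(-208)) = √((-10579 + 22038)/(1148 - 13195) + 3*(-208)) = √(11459/(-12047) - 624) = √(11459*(-1/12047) - 624) = √(-1637/1721 - 624) = √(-1075541/1721) = I*√1851006061/1721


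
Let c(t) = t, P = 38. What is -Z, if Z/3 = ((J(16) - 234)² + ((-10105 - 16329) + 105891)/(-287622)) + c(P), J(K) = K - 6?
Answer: -14442571651/95874 ≈ -1.5064e+5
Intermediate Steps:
J(K) = -6 + K
Z = 14442571651/95874 (Z = 3*((((-6 + 16) - 234)² + ((-10105 - 16329) + 105891)/(-287622)) + 38) = 3*(((10 - 234)² + (-26434 + 105891)*(-1/287622)) + 38) = 3*(((-224)² + 79457*(-1/287622)) + 38) = 3*((50176 - 79457/287622) + 38) = 3*(14431642015/287622 + 38) = 3*(14442571651/287622) = 14442571651/95874 ≈ 1.5064e+5)
-Z = -1*14442571651/95874 = -14442571651/95874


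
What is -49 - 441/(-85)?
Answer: -3724/85 ≈ -43.812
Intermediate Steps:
-49 - 441/(-85) = -49 - 441*(-1)/85 = -49 - 3*(-147/85) = -49 + 441/85 = -3724/85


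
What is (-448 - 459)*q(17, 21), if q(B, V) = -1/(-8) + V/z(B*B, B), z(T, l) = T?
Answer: -414499/2312 ≈ -179.28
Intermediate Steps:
q(B, V) = ⅛ + V/B² (q(B, V) = -1/(-8) + V/((B*B)) = -1*(-⅛) + V/(B²) = ⅛ + V/B²)
(-448 - 459)*q(17, 21) = (-448 - 459)*(⅛ + 21/17²) = -907*(⅛ + 21*(1/289)) = -907*(⅛ + 21/289) = -907*457/2312 = -414499/2312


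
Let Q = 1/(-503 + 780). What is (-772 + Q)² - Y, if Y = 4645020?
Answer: -310678910931/76729 ≈ -4.0490e+6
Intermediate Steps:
Q = 1/277 ≈ 0.0036101
(-772 + Q)² - Y = (-772 + 1/277)² - 1*4645020 = (-213843/277)² - 4645020 = 45728828649/76729 - 4645020 = -310678910931/76729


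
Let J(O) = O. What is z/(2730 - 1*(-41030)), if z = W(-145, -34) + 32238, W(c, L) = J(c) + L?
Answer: 32059/43760 ≈ 0.73261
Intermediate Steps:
W(c, L) = L + c (W(c, L) = c + L = L + c)
z = 32059 (z = (-34 - 145) + 32238 = -179 + 32238 = 32059)
z/(2730 - 1*(-41030)) = 32059/(2730 - 1*(-41030)) = 32059/(2730 + 41030) = 32059/43760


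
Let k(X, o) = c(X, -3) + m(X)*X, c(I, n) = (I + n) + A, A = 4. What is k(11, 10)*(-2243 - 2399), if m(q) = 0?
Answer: -55704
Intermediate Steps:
c(I, n) = 4 + I + n (c(I, n) = (I + n) + 4 = 4 + I + n)
k(X, o) = 1 + X (k(X, o) = (4 + X - 3) + 0*X = (1 + X) + 0 = 1 + X)
k(11, 10)*(-2243 - 2399) = (1 + 11)*(-2243 - 2399) = 12*(-4642) = -55704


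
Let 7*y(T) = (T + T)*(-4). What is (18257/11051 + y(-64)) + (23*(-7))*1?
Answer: -6668566/77357 ≈ -86.205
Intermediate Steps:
y(T) = -8*T/7 (y(T) = ((T + T)*(-4))/7 = ((2*T)*(-4))/7 = (-8*T)/7 = -8*T/7)
(18257/11051 + y(-64)) + (23*(-7))*1 = (18257/11051 - 8/7*(-64)) + (23*(-7))*1 = (18257*(1/11051) + 512/7) - 161*1 = (18257/11051 + 512/7) - 161 = 5785911/77357 - 161 = -6668566/77357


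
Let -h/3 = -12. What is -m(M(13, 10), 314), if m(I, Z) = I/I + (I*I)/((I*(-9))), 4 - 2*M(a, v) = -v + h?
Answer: -20/9 ≈ -2.2222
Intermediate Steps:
h = 36 (h = -3*(-12) = 36)
M(a, v) = -16 + v/2 (M(a, v) = 2 - (-v + 36)/2 = 2 - (36 - v)/2 = 2 + (-18 + v/2) = -16 + v/2)
m(I, Z) = 1 - I/9 (m(I, Z) = 1 + I²/((-9*I)) = 1 + I²*(-1/(9*I)) = 1 - I/9)
-m(M(13, 10), 314) = -(1 - (-16 + (½)*10)/9) = -(1 - (-16 + 5)/9) = -(1 - ⅑*(-11)) = -(1 + 11/9) = -1*20/9 = -20/9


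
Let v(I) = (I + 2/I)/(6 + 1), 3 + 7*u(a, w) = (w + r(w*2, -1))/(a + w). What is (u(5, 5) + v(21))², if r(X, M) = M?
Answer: 3771364/540225 ≈ 6.9811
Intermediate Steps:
u(a, w) = -3/7 + (-1 + w)/(7*(a + w)) (u(a, w) = -3/7 + ((w - 1)/(a + w))/7 = -3/7 + ((-1 + w)/(a + w))/7 = -3/7 + (-1 + w)/(7*(a + w)))
v(I) = I/7 + 2/(7*I) (v(I) = (I + 2/I)/7 = (I + 2/I)*(⅐) = I/7 + 2/(7*I))
(u(5, 5) + v(21))² = ((-1 - 3*5 - 2*5)/(7*(5 + 5)) + (⅐)*(2 + 21²)/21)² = ((⅐)*(-1 - 15 - 10)/10 + (⅐)*(1/21)*(2 + 441))² = ((⅐)*(⅒)*(-26) + (⅐)*(1/21)*443)² = (-13/35 + 443/147)² = (1942/735)² = 3771364/540225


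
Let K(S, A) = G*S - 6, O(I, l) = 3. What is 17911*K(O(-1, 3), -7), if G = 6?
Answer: 214932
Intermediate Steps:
K(S, A) = -6 + 6*S (K(S, A) = 6*S - 6 = -6 + 6*S)
17911*K(O(-1, 3), -7) = 17911*(-6 + 6*3) = 17911*(-6 + 18) = 17911*12 = 214932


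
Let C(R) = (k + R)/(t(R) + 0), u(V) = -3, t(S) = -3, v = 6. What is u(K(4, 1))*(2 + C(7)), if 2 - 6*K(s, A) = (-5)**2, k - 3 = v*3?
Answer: 22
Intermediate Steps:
k = 21 (k = 3 + 6*3 = 3 + 18 = 21)
K(s, A) = -23/6 (K(s, A) = 1/3 - 1/6*(-5)**2 = 1/3 - 1/6*25 = 1/3 - 25/6 = -23/6)
C(R) = -7 - R/3 (C(R) = (21 + R)/(-3 + 0) = (21 + R)/(-3) = (21 + R)*(-1/3) = -7 - R/3)
u(K(4, 1))*(2 + C(7)) = -3*(2 + (-7 - 1/3*7)) = -3*(2 + (-7 - 7/3)) = -3*(2 - 28/3) = -3*(-22/3) = 22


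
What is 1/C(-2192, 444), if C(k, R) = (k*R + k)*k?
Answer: 1/2138164480 ≈ 4.6769e-10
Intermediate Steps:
C(k, R) = k*(k + R*k) (C(k, R) = (R*k + k)*k = (k + R*k)*k = k*(k + R*k))
1/C(-2192, 444) = 1/((-2192)²*(1 + 444)) = 1/(4804864*445) = 1/2138164480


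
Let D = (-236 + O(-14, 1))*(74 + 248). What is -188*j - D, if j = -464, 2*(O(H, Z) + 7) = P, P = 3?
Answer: 164995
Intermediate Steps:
O(H, Z) = -11/2 (O(H, Z) = -7 + (½)*3 = -7 + 3/2 = -11/2)
D = -77763 (D = (-236 - 11/2)*(74 + 248) = -483/2*322 = -77763)
-188*j - D = -188*(-464) - 1*(-77763) = 87232 + 77763 = 164995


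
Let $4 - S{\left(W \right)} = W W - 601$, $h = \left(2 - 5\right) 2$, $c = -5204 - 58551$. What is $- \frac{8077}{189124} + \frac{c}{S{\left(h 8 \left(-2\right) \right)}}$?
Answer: $\frac{11988049573}{1628546764} \approx 7.3612$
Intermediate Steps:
$c = -63755$
$h = -6$ ($h = \left(-3\right) 2 = -6$)
$S{\left(W \right)} = 605 - W^{2}$ ($S{\left(W \right)} = 4 - \left(W W - 601\right) = 4 - \left(W^{2} - 601\right) = 4 - \left(-601 + W^{2}\right) = 605 - W^{2}$)
$- \frac{8077}{189124} + \frac{c}{S{\left(h 8 \left(-2\right) \right)}} = - \frac{8077}{189124} - \frac{63755}{605 - \left(\left(-6\right) 8 \left(-2\right)\right)^{2}} = \left(-8077\right) \frac{1}{189124} - \frac{63755}{605 - \left(\left(-48\right) \left(-2\right)\right)^{2}} = - \frac{8077}{189124} - \frac{63755}{605 - 96^{2}} = - \frac{8077}{189124} - \frac{63755}{605 - 9216} = - \frac{8077}{189124} - \frac{63755}{-8611} = - \frac{8077}{189124} - - \frac{63755}{8611} = - \frac{8077}{189124} + \frac{63755}{8611} = \frac{11988049573}{1628546764}$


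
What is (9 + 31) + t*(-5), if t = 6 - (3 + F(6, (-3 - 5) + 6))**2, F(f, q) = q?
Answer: 15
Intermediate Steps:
t = 5 (t = 6 - (3 + ((-3 - 5) + 6))**2 = 6 - (3 + (-8 + 6))**2 = 6 - (3 - 2)**2 = 6 - 1*1**2 = 6 - 1*1 = 6 - 1 = 5)
(9 + 31) + t*(-5) = (9 + 31) + 5*(-5) = 40 - 25 = 15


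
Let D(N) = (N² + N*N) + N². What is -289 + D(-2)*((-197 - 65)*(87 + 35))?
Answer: -383857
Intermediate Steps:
D(N) = 3*N² (D(N) = (N² + N²) + N² = 2*N² + N² = 3*N²)
-289 + D(-2)*((-197 - 65)*(87 + 35)) = -289 + (3*(-2)²)*((-197 - 65)*(87 + 35)) = -289 + (3*4)*(-262*122) = -289 + 12*(-31964) = -289 - 383568 = -383857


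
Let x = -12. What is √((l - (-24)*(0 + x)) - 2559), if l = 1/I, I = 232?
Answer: I*√38309174/116 ≈ 53.357*I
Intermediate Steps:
l = 1/232 ≈ 0.0043103
√((l - (-24)*(0 + x)) - 2559) = √((1/232 - (-24)*(0 - 12)) - 2559) = √((1/232 - (-24)*(-12)) - 2559) = √((1/232 - 1*288) - 2559) = √((1/232 - 288) - 2559) = √(-66815/232 - 2559) = √(-660503/232) = I*√38309174/116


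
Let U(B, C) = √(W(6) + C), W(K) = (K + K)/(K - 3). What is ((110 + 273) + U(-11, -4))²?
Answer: 146689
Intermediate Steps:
W(K) = 2*K/(-3 + K) (W(K) = (2*K)/(-3 + K) = 2*K/(-3 + K))
U(B, C) = √(4 + C) (U(B, C) = √(2*6/(-3 + 6) + C) = √(2*6/3 + C) = √(2*6*(⅓) + C) = √(4 + C))
((110 + 273) + U(-11, -4))² = ((110 + 273) + √(4 - 4))² = (383 + √0)² = (383 + 0)² = 383² = 146689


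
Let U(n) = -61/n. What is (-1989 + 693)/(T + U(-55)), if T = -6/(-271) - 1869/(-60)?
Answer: -77267520/1924607 ≈ -40.147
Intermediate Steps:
T = 168953/5420 (T = -6*(-1/271) - 1869*(-1/60) = 6/271 + 623/20 = 168953/5420 ≈ 31.172)
(-1989 + 693)/(T + U(-55)) = (-1989 + 693)/(168953/5420 - 61/(-55)) = -1296/(168953/5420 - 61*(-1/55)) = -1296/(168953/5420 + 61/55) = -1296/1924607/59620 = -1296*59620/1924607 = -77267520/1924607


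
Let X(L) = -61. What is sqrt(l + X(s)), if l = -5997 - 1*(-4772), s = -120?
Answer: I*sqrt(1286) ≈ 35.861*I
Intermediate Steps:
l = -1225 (l = -5997 + 4772 = -1225)
sqrt(l + X(s)) = sqrt(-1225 - 61) = sqrt(-1286) = I*sqrt(1286)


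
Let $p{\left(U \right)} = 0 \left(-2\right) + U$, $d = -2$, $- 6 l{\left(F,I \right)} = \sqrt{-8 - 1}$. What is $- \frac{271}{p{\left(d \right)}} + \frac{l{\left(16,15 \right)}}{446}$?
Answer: $\frac{271}{2} - \frac{i}{892} \approx 135.5 - 0.0011211 i$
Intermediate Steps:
$l{\left(F,I \right)} = - \frac{i}{2}$ ($l{\left(F,I \right)} = - \frac{\sqrt{-8 - 1}}{6} = - \frac{\sqrt{-9}}{6} = - \frac{3 i}{6} = - \frac{i}{2}$)
$p{\left(U \right)} = U$ ($p{\left(U \right)} = 0 + U = U$)
$- \frac{271}{p{\left(d \right)}} + \frac{l{\left(16,15 \right)}}{446} = - \frac{271}{-2} + \frac{\left(- \frac{1}{2}\right) i}{446} = \left(-271\right) \left(- \frac{1}{2}\right) + - \frac{i}{2} \cdot \frac{1}{446} = \frac{271}{2} - \frac{i}{892}$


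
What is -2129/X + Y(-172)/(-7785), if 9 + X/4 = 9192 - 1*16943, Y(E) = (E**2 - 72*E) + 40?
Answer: -257470811/48329280 ≈ -5.3274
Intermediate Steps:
Y(E) = 40 + E**2 - 72*E
X = -31040 (X = -36 + 4*(9192 - 1*16943) = -36 + 4*(9192 - 16943) = -36 + 4*(-7751) = -36 - 31004 = -31040)
-2129/X + Y(-172)/(-7785) = -2129/(-31040) + (40 + (-172)**2 - 72*(-172))/(-7785) = -2129*(-1/31040) + (40 + 29584 + 12384)*(-1/7785) = 2129/31040 + 42008*(-1/7785) = 2129/31040 - 42008/7785 = -257470811/48329280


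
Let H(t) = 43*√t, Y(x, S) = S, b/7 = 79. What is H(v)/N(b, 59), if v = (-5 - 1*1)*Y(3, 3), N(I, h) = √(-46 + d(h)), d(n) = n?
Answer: 129*I*√26/13 ≈ 50.598*I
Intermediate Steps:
b = 553 (b = 7*79 = 553)
N(I, h) = √(-46 + h)
v = -18 (v = (-5 - 1*1)*3 = (-5 - 1)*3 = -6*3 = -18)
H(v)/N(b, 59) = (43*√(-18))/(√(-46 + 59)) = (43*(3*I*√2))/(√13) = (129*I*√2)*(√13/13) = 129*I*√26/13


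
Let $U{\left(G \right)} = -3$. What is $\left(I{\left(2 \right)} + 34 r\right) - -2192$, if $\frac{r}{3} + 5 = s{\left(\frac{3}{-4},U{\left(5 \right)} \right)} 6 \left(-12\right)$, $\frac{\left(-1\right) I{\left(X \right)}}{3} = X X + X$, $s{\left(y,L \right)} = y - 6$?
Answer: $51236$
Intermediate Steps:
$s{\left(y,L \right)} = -6 + y$ ($s{\left(y,L \right)} = y - 6 = -6 + y$)
$I{\left(X \right)} = - 3 X - 3 X^{2}$ ($I{\left(X \right)} = - 3 \left(X X + X\right) = - 3 \left(X^{2} + X\right) = - 3 \left(X + X^{2}\right) = - 3 X - 3 X^{2}$)
$r = 1443$ ($r = -15 + 3 \left(-6 + \frac{3}{-4}\right) 6 \left(-12\right) = -15 + 3 \left(-6 + 3 \left(- \frac{1}{4}\right)\right) \left(-72\right) = -15 + 3 \left(-6 - \frac{3}{4}\right) \left(-72\right) = -15 + 3 \left(\left(- \frac{27}{4}\right) \left(-72\right)\right) = -15 + 3 \cdot 486 = -15 + 1458 = 1443$)
$\left(I{\left(2 \right)} + 34 r\right) - -2192 = \left(\left(-3\right) 2 \left(1 + 2\right) + 34 \cdot 1443\right) - -2192 = \left(\left(-3\right) 2 \cdot 3 + 49062\right) + 2192 = \left(-18 + 49062\right) + 2192 = 49044 + 2192 = 51236$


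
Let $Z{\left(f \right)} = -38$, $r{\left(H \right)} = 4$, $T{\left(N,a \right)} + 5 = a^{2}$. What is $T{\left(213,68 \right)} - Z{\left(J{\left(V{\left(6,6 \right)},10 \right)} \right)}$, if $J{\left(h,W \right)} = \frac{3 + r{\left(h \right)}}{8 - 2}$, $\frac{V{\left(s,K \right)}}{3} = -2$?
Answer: $4657$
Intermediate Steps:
$T{\left(N,a \right)} = -5 + a^{2}$
$V{\left(s,K \right)} = -6$ ($V{\left(s,K \right)} = 3 \left(-2\right) = -6$)
$J{\left(h,W \right)} = \frac{7}{6}$ ($J{\left(h,W \right)} = \frac{3 + 4}{8 - 2} = \frac{7}{6}$)
$T{\left(213,68 \right)} - Z{\left(J{\left(V{\left(6,6 \right)},10 \right)} \right)} = \left(-5 + 68^{2}\right) - -38 = \left(-5 + 4624\right) + 38 = 4619 + 38 = 4657$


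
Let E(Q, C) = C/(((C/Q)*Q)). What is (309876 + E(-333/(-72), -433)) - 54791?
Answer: 255086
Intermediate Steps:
E(Q, C) = 1 (E(Q, C) = C/C = 1)
(309876 + E(-333/(-72), -433)) - 54791 = (309876 + 1) - 54791 = 309877 - 54791 = 255086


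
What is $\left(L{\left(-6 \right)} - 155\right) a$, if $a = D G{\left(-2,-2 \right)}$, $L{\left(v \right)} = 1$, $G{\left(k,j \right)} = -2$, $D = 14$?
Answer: $4312$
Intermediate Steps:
$a = -28$ ($a = 14 \left(-2\right) = -28$)
$\left(L{\left(-6 \right)} - 155\right) a = \left(1 - 155\right) \left(-28\right) = \left(-154\right) \left(-28\right) = 4312$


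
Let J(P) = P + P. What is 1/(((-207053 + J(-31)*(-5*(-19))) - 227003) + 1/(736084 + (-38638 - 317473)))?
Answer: -379973/167167601457 ≈ -2.2730e-6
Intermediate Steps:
J(P) = 2*P
1/(((-207053 + J(-31)*(-5*(-19))) - 227003) + 1/(736084 + (-38638 - 317473))) = 1/(((-207053 + (2*(-31))*(-5*(-19))) - 227003) + 1/(736084 + (-38638 - 317473))) = 1/(((-207053 - 62*95) - 227003) + 1/(736084 - 356111)) = 1/(((-207053 - 5890) - 227003) + 1/379973) = 1/((-212943 - 227003) + 1/379973) = 1/(-439946 + 1/379973) = 1/(-167167601457/379973) = -379973/167167601457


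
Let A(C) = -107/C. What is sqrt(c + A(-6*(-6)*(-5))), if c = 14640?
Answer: sqrt(13176535)/30 ≈ 121.00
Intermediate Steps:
sqrt(c + A(-6*(-6)*(-5))) = sqrt(14640 - 107/(-6*(-6)*(-5))) = sqrt(14640 - 107/(36*(-5))) = sqrt(14640 - 107/(-180)) = sqrt(14640 - 107*(-1/180)) = sqrt(14640 + 107/180) = sqrt(2635307/180) = sqrt(13176535)/30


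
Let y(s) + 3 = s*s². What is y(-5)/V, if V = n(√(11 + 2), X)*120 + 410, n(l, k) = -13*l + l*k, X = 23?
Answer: 2624/927595 - 1536*√13/185519 ≈ -0.027023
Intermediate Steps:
n(l, k) = -13*l + k*l
y(s) = -3 + s³ (y(s) = -3 + s*s² = -3 + s³)
V = 410 + 1200*√13 (V = (√(11 + 2)*(-13 + 23))*120 + 410 = (√13*10)*120 + 410 = (10*√13)*120 + 410 = 1200*√13 + 410 = 410 + 1200*√13 ≈ 4736.7)
y(-5)/V = (-3 + (-5)³)/(410 + 1200*√13) = (-3 - 125)/(410 + 1200*√13) = -128/(410 + 1200*√13)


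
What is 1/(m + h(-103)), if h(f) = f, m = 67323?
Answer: 1/67220 ≈ 1.4877e-5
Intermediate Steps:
1/(m + h(-103)) = 1/(67323 - 103) = 1/67220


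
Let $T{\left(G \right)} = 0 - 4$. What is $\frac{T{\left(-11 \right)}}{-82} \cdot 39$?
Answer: $\frac{78}{41} \approx 1.9024$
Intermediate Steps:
$T{\left(G \right)} = -4$ ($T{\left(G \right)} = 0 - 4 = -4$)
$\frac{T{\left(-11 \right)}}{-82} \cdot 39 = - \frac{4}{-82} \cdot 39 = \left(-4\right) \left(- \frac{1}{82}\right) 39 = \frac{2}{41} \cdot 39 = \frac{78}{41}$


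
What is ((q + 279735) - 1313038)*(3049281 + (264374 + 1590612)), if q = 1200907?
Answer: 821974766268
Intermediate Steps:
((q + 279735) - 1313038)*(3049281 + (264374 + 1590612)) = ((1200907 + 279735) - 1313038)*(3049281 + (264374 + 1590612)) = (1480642 - 1313038)*(3049281 + 1854986) = 167604*4904267 = 821974766268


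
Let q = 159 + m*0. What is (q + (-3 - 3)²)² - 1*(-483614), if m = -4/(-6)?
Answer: 521639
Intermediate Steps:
m = ⅔ (m = -4*(-⅙) = ⅔ ≈ 0.66667)
q = 159 (q = 159 + (⅔)*0 = 159 + 0 = 159)
(q + (-3 - 3)²)² - 1*(-483614) = (159 + (-3 - 3)²)² - 1*(-483614) = (159 + (-6)²)² + 483614 = (159 + 36)² + 483614 = 195² + 483614 = 38025 + 483614 = 521639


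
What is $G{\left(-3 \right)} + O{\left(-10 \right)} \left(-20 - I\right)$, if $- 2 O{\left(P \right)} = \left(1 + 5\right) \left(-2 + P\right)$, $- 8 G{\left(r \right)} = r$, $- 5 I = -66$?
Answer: $- \frac{47793}{40} \approx -1194.8$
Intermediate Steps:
$I = \frac{66}{5}$ ($I = \left(- \frac{1}{5}\right) \left(-66\right) = \frac{66}{5} \approx 13.2$)
$G{\left(r \right)} = - \frac{r}{8}$
$O{\left(P \right)} = 6 - 3 P$ ($O{\left(P \right)} = - \frac{\left(1 + 5\right) \left(-2 + P\right)}{2} = - \frac{6 \left(-2 + P\right)}{2} = - \frac{-12 + 6 P}{2} = 6 - 3 P$)
$G{\left(-3 \right)} + O{\left(-10 \right)} \left(-20 - I\right) = \left(- \frac{1}{8}\right) \left(-3\right) + \left(6 - -30\right) \left(-20 - \frac{66}{5}\right) = \frac{3}{8} + \left(6 + 30\right) \left(-20 - \frac{66}{5}\right) = \frac{3}{8} + 36 \left(- \frac{166}{5}\right) = \frac{3}{8} - \frac{5976}{5} = - \frac{47793}{40}$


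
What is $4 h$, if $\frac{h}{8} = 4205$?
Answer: $134560$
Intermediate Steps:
$h = 33640$ ($h = 8 \cdot 4205 = 33640$)
$4 h = 4 \cdot 33640 = 134560$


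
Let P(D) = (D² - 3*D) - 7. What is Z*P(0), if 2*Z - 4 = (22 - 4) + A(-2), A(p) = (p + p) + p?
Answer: -56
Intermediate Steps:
A(p) = 3*p (A(p) = 2*p + p = 3*p)
P(D) = -7 + D² - 3*D
Z = 8 (Z = 2 + ((22 - 4) + 3*(-2))/2 = 2 + (18 - 6)/2 = 2 + (½)*12 = 2 + 6 = 8)
Z*P(0) = 8*(-7 + 0² - 3*0) = 8*(-7 + 0 + 0) = 8*(-7) = -56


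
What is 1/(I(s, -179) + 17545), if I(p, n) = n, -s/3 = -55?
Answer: 1/17366 ≈ 5.7584e-5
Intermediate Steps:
s = 165 (s = -3*(-55) = 165)
1/(I(s, -179) + 17545) = 1/(-179 + 17545) = 1/17366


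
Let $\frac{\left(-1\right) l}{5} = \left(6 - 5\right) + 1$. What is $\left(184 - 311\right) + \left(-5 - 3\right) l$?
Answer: $-47$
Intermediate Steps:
$l = -10$ ($l = - 5 \left(\left(6 - 5\right) + 1\right) = - 5 \left(1 + 1\right) = \left(-5\right) 2 = -10$)
$\left(184 - 311\right) + \left(-5 - 3\right) l = \left(184 - 311\right) + \left(-5 - 3\right) \left(-10\right) = -127 - -80 = -127 + 80 = -47$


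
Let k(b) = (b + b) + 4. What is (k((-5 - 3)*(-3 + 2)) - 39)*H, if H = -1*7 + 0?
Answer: 133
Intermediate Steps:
H = -7 (H = -7 + 0 = -7)
k(b) = 4 + 2*b (k(b) = 2*b + 4 = 4 + 2*b)
(k((-5 - 3)*(-3 + 2)) - 39)*H = ((4 + 2*((-5 - 3)*(-3 + 2))) - 39)*(-7) = ((4 + 2*(-8*(-1))) - 39)*(-7) = ((4 + 2*8) - 39)*(-7) = ((4 + 16) - 39)*(-7) = (20 - 39)*(-7) = -19*(-7) = 133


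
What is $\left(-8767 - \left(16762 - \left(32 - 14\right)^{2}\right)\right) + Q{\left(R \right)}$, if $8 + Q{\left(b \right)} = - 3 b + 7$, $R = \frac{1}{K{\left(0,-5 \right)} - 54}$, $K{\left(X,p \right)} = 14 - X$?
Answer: $- \frac{1008237}{40} \approx -25206.0$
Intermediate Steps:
$R = - \frac{1}{40}$ ($R = \frac{1}{\left(14 - 0\right) - 54} = \frac{1}{\left(14 + 0\right) - 54} = \frac{1}{14 - 54} = \frac{1}{-40} = - \frac{1}{40} \approx -0.025$)
$Q{\left(b \right)} = -1 - 3 b$ ($Q{\left(b \right)} = -8 - \left(-7 + 3 b\right) = -1 - 3 b$)
$\left(-8767 - \left(16762 - \left(32 - 14\right)^{2}\right)\right) + Q{\left(R \right)} = \left(-8767 - \left(16762 - \left(32 - 14\right)^{2}\right)\right) - \frac{37}{40} = \left(-8767 - \left(16762 - 18^{2}\right)\right) + \left(-1 + \frac{3}{40}\right) = \left(-8767 + \left(-16762 + 324\right)\right) - \frac{37}{40} = \left(-8767 - 16438\right) - \frac{37}{40} = -25205 - \frac{37}{40} = - \frac{1008237}{40}$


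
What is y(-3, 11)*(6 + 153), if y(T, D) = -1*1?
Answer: -159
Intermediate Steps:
y(T, D) = -1
y(-3, 11)*(6 + 153) = -(6 + 153) = -1*159 = -159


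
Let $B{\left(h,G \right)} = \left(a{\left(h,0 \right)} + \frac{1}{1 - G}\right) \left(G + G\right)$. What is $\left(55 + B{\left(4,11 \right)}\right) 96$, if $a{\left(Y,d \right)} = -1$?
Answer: $\frac{14784}{5} \approx 2956.8$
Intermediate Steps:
$B{\left(h,G \right)} = 2 G \left(-1 + \frac{1}{1 - G}\right)$ ($B{\left(h,G \right)} = \left(-1 + \frac{1}{1 - G}\right) \left(G + G\right) = \left(-1 + \frac{1}{1 - G}\right) 2 G = 2 G \left(-1 + \frac{1}{1 - G}\right)$)
$\left(55 + B{\left(4,11 \right)}\right) 96 = \left(55 - \frac{2 \cdot 11^{2}}{-1 + 11}\right) 96 = \left(55 - \frac{242}{10}\right) 96 = \left(55 - 242 \cdot \frac{1}{10}\right) 96 = \left(55 - \frac{121}{5}\right) 96 = \frac{154}{5} \cdot 96 = \frac{14784}{5}$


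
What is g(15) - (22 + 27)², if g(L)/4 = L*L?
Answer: -1501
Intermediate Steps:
g(L) = 4*L² (g(L) = 4*(L*L) = 4*L²)
g(15) - (22 + 27)² = 4*15² - (22 + 27)² = 4*225 - 1*49² = 900 - 1*2401 = 900 - 2401 = -1501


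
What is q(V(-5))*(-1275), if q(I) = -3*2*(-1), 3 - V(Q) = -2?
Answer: -7650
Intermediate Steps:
V(Q) = 5 (V(Q) = 3 - 1*(-2) = 3 + 2 = 5)
q(I) = 6 (q(I) = -6*(-1) = 6)
q(V(-5))*(-1275) = 6*(-1275) = -7650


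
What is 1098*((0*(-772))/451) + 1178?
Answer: 1178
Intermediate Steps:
1098*((0*(-772))/451) + 1178 = 1098*(0*(1/451)) + 1178 = 1098*0 + 1178 = 0 + 1178 = 1178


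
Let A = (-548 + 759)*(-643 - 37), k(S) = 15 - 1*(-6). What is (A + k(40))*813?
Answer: -116632167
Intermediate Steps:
k(S) = 21 (k(S) = 15 + 6 = 21)
A = -143480 (A = 211*(-680) = -143480)
(A + k(40))*813 = (-143480 + 21)*813 = -143459*813 = -116632167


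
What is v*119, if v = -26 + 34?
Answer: 952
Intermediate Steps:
v = 8
v*119 = 8*119 = 952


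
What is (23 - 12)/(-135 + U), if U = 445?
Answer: 11/310 ≈ 0.035484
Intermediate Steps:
(23 - 12)/(-135 + U) = (23 - 12)/(-135 + 445) = 11/310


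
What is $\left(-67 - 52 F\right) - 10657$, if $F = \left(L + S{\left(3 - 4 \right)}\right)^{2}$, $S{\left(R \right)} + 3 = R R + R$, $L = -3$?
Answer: $-12596$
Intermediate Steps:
$S{\left(R \right)} = -3 + R + R^{2}$ ($S{\left(R \right)} = -3 + \left(R R + R\right) = -3 + \left(R^{2} + R\right) = -3 + \left(R + R^{2}\right) = -3 + R + R^{2}$)
$F = 36$ ($F = \left(-3 + \left(-3 + \left(3 - 4\right) + \left(3 - 4\right)^{2}\right)\right)^{2} = \left(-3 - \left(4 - 1\right)\right)^{2} = \left(-3 - 3\right)^{2} = \left(-6\right)^{2} = 36$)
$\left(-67 - 52 F\right) - 10657 = \left(-67 - 1872\right) - 10657 = -1939 - 10657 = -12596$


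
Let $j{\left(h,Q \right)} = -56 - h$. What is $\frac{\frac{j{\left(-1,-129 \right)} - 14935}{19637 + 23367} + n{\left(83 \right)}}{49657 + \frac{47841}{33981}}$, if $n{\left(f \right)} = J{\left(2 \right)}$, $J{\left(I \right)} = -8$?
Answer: $- \frac{2033321097}{12094461860572} \approx -0.00016812$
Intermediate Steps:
$n{\left(f \right)} = -8$
$\frac{\frac{j{\left(-1,-129 \right)} - 14935}{19637 + 23367} + n{\left(83 \right)}}{49657 + \frac{47841}{33981}} = \frac{\frac{\left(-56 - -1\right) - 14935}{19637 + 23367} - 8}{49657 + \frac{47841}{33981}} = \frac{\frac{\left(-56 + 1\right) - 14935}{43004} - 8}{49657 + 47841 \cdot \frac{1}{33981}} = \frac{\left(-55 - 14935\right) \frac{1}{43004} - 8}{49657 + \frac{15947}{11327}} = \frac{\left(-14990\right) \frac{1}{43004} - 8}{\frac{562480786}{11327}} = \left(- \frac{7495}{21502} - 8\right) \frac{11327}{562480786} = \left(- \frac{179511}{21502}\right) \frac{11327}{562480786} = - \frac{2033321097}{12094461860572}$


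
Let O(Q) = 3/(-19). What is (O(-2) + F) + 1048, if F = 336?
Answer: 26293/19 ≈ 1383.8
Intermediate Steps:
O(Q) = -3/19 (O(Q) = 3*(-1/19) = -3/19)
(O(-2) + F) + 1048 = (-3/19 + 336) + 1048 = 6381/19 + 1048 = 26293/19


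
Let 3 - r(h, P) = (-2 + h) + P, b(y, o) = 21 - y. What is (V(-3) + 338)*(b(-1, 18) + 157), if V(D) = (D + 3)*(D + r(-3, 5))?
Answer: 60502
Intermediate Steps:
r(h, P) = 5 - P - h (r(h, P) = 3 - ((-2 + h) + P) = 3 - (-2 + P + h) = 3 + (2 - P - h) = 5 - P - h)
V(D) = (3 + D)**2 (V(D) = (D + 3)*(D + (5 - 1*5 - 1*(-3))) = (3 + D)*(D + (5 - 5 + 3)) = (3 + D)*(D + 3) = (3 + D)*(3 + D) = (3 + D)**2)
(V(-3) + 338)*(b(-1, 18) + 157) = ((9 + (-3)**2 + 6*(-3)) + 338)*((21 - 1*(-1)) + 157) = ((9 + 9 - 18) + 338)*((21 + 1) + 157) = (0 + 338)*(22 + 157) = 338*179 = 60502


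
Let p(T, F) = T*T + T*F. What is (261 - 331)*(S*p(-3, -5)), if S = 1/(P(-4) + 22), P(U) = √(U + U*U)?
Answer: -4620/59 + 420*√3/59 ≈ -65.975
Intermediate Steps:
P(U) = √(U + U²)
p(T, F) = T² + F*T
S = 1/(22 + 2*√3) (S = 1/(√(-4*(1 - 4)) + 22) = 1/(√(-4*(-3)) + 22) = 1/(√12 + 22) = 1/(2*√3 + 22) = 1/(22 + 2*√3) ≈ 0.039271)
(261 - 331)*(S*p(-3, -5)) = (261 - 331)*((11/236 - √3/236)*(-3*(-5 - 3))) = -70*(11/236 - √3/236)*(-3*(-8)) = -70*(11/236 - √3/236)*24 = -70*(66/59 - 6*√3/59) = -4620/59 + 420*√3/59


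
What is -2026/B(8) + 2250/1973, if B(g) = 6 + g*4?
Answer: -1955899/37487 ≈ -52.175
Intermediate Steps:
B(g) = 6 + 4*g
-2026/B(8) + 2250/1973 = -2026/(6 + 4*8) + 2250/1973 = -2026/(6 + 32) + 2250*(1/1973) = -2026/38 + 2250/1973 = -2026*1/38 + 2250/1973 = -1013/19 + 2250/1973 = -1955899/37487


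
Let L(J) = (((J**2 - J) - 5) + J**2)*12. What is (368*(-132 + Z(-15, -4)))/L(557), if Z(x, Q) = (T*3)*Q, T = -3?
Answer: -92/19373 ≈ -0.0047489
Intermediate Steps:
Z(x, Q) = -9*Q (Z(x, Q) = (-3*3)*Q = -9*Q)
L(J) = -60 - 12*J + 24*J**2 (L(J) = ((-5 + J**2 - J) + J**2)*12 = (-5 - J + 2*J**2)*12 = -60 - 12*J + 24*J**2)
(368*(-132 + Z(-15, -4)))/L(557) = (368*(-132 - 9*(-4)))/(-60 - 12*557 + 24*557**2) = (368*(-132 + 36))/(-60 - 6684 + 24*310249) = (368*(-96))/(-60 - 6684 + 7445976) = -35328/7439232 = -35328*1/7439232 = -92/19373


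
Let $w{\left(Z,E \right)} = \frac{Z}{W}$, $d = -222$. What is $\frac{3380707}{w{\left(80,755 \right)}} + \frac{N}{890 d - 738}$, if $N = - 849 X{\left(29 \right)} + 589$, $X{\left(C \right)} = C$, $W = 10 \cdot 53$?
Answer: $\frac{17767058943017}{793272} \approx 2.2397 \cdot 10^{7}$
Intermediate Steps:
$W = 530$
$w{\left(Z,E \right)} = \frac{Z}{530}$
$N = -24032$ ($N = \left(-849\right) 29 + 589 = -24621 + 589 = -24032$)
$\frac{3380707}{w{\left(80,755 \right)}} + \frac{N}{890 d - 738} = \frac{3380707}{\frac{1}{530} \cdot 80} - \frac{24032}{890 \left(-222\right) - 738} = \frac{3380707}{\frac{8}{53}} - \frac{24032}{-197580 - 738} = 3380707 \cdot \frac{53}{8} - \frac{24032}{-198318} = \frac{179177471}{8} - - \frac{12016}{99159} = \frac{179177471}{8} + \frac{12016}{99159} = \frac{17767058943017}{793272}$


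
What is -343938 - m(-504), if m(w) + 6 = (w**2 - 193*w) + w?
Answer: -694716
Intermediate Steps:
m(w) = -6 + w**2 - 192*w (m(w) = -6 + ((w**2 - 193*w) + w) = -6 + (w**2 - 192*w) = -6 + w**2 - 192*w)
-343938 - m(-504) = -343938 - (-6 + (-504)**2 - 192*(-504)) = -343938 - (-6 + 254016 + 96768) = -343938 - 1*350778 = -343938 - 350778 = -694716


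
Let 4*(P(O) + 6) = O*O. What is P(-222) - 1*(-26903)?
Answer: 39218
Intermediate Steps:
P(O) = -6 + O**2/4 (P(O) = -6 + (O*O)/4 = -6 + O**2/4)
P(-222) - 1*(-26903) = (-6 + (1/4)*(-222)**2) - 1*(-26903) = (-6 + (1/4)*49284) + 26903 = (-6 + 12321) + 26903 = 12315 + 26903 = 39218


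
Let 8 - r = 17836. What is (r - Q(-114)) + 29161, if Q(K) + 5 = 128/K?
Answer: 646330/57 ≈ 11339.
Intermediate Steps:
Q(K) = -5 + 128/K
r = -17828 (r = 8 - 1*17836 = 8 - 17836 = -17828)
(r - Q(-114)) + 29161 = (-17828 - (-5 + 128/(-114))) + 29161 = (-17828 - (-5 + 128*(-1/114))) + 29161 = (-17828 - (-5 - 64/57)) + 29161 = (-17828 - 1*(-349/57)) + 29161 = (-17828 + 349/57) + 29161 = -1015847/57 + 29161 = 646330/57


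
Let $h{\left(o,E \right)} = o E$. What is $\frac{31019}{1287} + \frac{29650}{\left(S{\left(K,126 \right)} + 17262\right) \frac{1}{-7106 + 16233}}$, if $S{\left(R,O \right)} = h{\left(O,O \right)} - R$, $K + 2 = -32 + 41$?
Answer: $\frac{349309903339}{42639597} \approx 8192.1$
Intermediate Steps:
$h{\left(o,E \right)} = E o$
$K = 7$ ($K = -2 + \left(-32 + 41\right) = -2 + 9 = 7$)
$S{\left(R,O \right)} = O^{2} - R$ ($S{\left(R,O \right)} = O O - R = O^{2} - R$)
$\frac{31019}{1287} + \frac{29650}{\left(S{\left(K,126 \right)} + 17262\right) \frac{1}{-7106 + 16233}} = \frac{31019}{1287} + \frac{29650}{\left(\left(126^{2} - 7\right) + 17262\right) \frac{1}{-7106 + 16233}} = 31019 \cdot \frac{1}{1287} + \frac{29650}{\left(\left(15876 - 7\right) + 17262\right) \frac{1}{9127}} = \frac{31019}{1287} + \frac{29650}{\left(15869 + 17262\right) \frac{1}{9127}} = \frac{31019}{1287} + \frac{29650}{33131 \cdot \frac{1}{9127}} = \frac{31019}{1287} + \frac{29650}{\frac{33131}{9127}} = \frac{31019}{1287} + 29650 \cdot \frac{9127}{33131} = \frac{31019}{1287} + \frac{270615550}{33131} = \frac{349309903339}{42639597}$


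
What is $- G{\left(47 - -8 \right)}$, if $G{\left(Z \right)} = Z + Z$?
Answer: $-110$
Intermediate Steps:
$G{\left(Z \right)} = 2 Z$
$- G{\left(47 - -8 \right)} = - 2 \left(47 - -8\right) = - 2 \left(47 + 8\right) = - 2 \cdot 55 = \left(-1\right) 110 = -110$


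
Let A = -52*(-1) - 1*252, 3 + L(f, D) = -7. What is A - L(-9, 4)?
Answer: -190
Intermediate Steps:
L(f, D) = -10 (L(f, D) = -3 - 7 = -10)
A = -200 (A = 52 - 252 = -200)
A - L(-9, 4) = -200 - 1*(-10) = -200 + 10 = -190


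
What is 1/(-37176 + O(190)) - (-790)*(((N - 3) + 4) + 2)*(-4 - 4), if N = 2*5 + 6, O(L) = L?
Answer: -4441278881/36986 ≈ -1.2008e+5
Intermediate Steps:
N = 16 (N = 10 + 6 = 16)
1/(-37176 + O(190)) - (-790)*(((N - 3) + 4) + 2)*(-4 - 4) = 1/(-37176 + 190) - (-790)*(((16 - 3) + 4) + 2)*(-4 - 4) = 1/(-36986) - (-790)*((13 + 4) + 2)*(-8) = -1/36986 - (-790)*(17 + 2)*(-8) = -1/36986 - (-790)*19*(-8) = -1/36986 - (-790)*(-152) = -1/36986 - 1*120080 = -1/36986 - 120080 = -4441278881/36986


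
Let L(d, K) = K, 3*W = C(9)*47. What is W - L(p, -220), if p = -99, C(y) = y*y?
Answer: 1489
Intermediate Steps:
C(y) = y**2
W = 1269 (W = (9**2*47)/3 = (81*47)/3 = (1/3)*3807 = 1269)
W - L(p, -220) = 1269 - 1*(-220) = 1269 + 220 = 1489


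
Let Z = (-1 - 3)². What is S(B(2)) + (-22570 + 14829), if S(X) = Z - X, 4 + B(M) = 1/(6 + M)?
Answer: -61769/8 ≈ -7721.1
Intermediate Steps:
B(M) = -4 + 1/(6 + M)
Z = 16 (Z = (-4)² = 16)
S(X) = 16 - X
S(B(2)) + (-22570 + 14829) = (16 - (-23 - 4*2)/(6 + 2)) + (-22570 + 14829) = (16 - (-23 - 8)/8) - 7741 = (16 - (-31)/8) - 7741 = (16 - 1*(-31/8)) - 7741 = (16 + 31/8) - 7741 = 159/8 - 7741 = -61769/8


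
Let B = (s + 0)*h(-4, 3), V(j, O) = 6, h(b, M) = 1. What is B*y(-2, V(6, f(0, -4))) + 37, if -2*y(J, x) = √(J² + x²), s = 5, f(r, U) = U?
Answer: 37 - 5*√10 ≈ 21.189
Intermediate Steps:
y(J, x) = -√(J² + x²)/2
B = 5 (B = (5 + 0)*1 = 5*1 = 5)
B*y(-2, V(6, f(0, -4))) + 37 = 5*(-√((-2)² + 6²)/2) + 37 = 5*(-√(4 + 36)/2) + 37 = 5*(-√10) + 37 = -5*√10 + 37 = 37 - 5*√10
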